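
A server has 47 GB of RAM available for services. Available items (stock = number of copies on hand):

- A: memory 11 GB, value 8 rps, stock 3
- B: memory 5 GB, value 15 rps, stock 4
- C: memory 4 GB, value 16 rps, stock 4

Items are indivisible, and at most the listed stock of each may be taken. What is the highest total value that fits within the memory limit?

132 rps

Best selections within memory 47 and stock limits:
- 1×A + 4×B + 4×C: memory 47, value 132
- 4×B + 4×C: memory 36, value 124
- 1×A + 3×B + 4×C: memory 42, value 117
- 1×A + 4×B + 3×C: memory 43, value 116
Best: 132 rps.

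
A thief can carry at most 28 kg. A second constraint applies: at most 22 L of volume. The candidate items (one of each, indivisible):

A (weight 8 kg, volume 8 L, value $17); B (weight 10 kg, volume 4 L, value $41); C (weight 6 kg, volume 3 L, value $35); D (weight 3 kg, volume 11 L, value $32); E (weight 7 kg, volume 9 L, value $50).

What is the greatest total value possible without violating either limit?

Feasible sets respecting both limits:
- B+C+E: weight 23, volume 16, value 126
- B+C+D: weight 19, volume 18, value 108
- A+B+E: weight 25, volume 21, value 108
Best: $126.

$126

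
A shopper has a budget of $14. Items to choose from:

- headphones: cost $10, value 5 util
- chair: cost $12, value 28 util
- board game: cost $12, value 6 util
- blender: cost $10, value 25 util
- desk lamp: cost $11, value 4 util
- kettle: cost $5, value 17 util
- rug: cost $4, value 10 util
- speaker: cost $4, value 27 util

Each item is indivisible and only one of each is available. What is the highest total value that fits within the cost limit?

54 util

This is a 0/1 knapsack; check combinations near the capacity.
- kettle+rug+speaker: cost 5+4+4=13, value 17+10+27=54
- blender+speaker: cost 10+4=14, value 25+27=52
- kettle+speaker: cost 5+4=9, value 17+27=44
- rug+speaker: cost 4+4=8, value 10+27=37
Best: 54 util.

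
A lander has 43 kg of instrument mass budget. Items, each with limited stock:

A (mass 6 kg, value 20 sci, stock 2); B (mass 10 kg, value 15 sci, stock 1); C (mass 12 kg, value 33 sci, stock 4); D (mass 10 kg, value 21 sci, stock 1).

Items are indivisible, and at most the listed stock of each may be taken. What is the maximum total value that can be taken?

Best selections within mass 43 and stock limits:
- 1×A + 3×C: mass 42, value 119
- 1×A + 2×C + 1×D: mass 40, value 107
- 2×A + 2×C: mass 36, value 106
- 1×A + 1×B + 2×C: mass 40, value 101
Best: 119 sci.

119 sci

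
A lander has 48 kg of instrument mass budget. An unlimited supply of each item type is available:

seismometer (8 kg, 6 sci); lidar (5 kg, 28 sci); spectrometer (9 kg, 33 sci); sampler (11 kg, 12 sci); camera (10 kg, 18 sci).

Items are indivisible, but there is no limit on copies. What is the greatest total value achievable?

Best value-per-unit is lidar at 28/5, and filling with it alone uses mass 9×5=45. No mix of the others beats 9×28 = 252.

252 sci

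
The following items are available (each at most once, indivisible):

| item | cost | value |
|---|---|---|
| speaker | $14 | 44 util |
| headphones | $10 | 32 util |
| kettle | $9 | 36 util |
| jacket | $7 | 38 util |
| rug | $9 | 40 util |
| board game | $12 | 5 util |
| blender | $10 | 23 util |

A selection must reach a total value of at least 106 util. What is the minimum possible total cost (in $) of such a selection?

Subsets with value ≥ 106, sorted by total cost:
- kettle+jacket+rug: cost 25, value 114
- headphones+jacket+rug: cost 26, value 110
Minimum cost: 25 $.

25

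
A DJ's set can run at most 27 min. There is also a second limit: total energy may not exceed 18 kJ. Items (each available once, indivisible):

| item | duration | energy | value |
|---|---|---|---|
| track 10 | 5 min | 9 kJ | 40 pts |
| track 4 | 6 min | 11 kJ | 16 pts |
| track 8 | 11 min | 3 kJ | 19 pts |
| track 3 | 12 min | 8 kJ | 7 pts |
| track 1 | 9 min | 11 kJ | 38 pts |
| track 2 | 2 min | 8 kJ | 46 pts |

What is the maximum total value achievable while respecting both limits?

86 pts

Feasible sets respecting both limits:
- track 10+track 2: duration 7, energy 17, value 86
- track 8+track 2: duration 13, energy 11, value 65
- track 10+track 8: duration 16, energy 12, value 59
- track 8+track 1: duration 20, energy 14, value 57
Best: 86 pts.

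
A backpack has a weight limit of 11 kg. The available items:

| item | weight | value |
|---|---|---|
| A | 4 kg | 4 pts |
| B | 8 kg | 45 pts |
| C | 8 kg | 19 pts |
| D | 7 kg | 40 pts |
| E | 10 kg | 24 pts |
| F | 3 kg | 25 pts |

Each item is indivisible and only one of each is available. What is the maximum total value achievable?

Check high-value combinations within 11 kg:
- B+F: weight 8+3=11, value 45+25=70
- D+F: weight 7+3=10, value 40+25=65
- B: weight 8, value 45
- A+D: weight 4+7=11, value 4+40=44
Best: 70 pts.

70 pts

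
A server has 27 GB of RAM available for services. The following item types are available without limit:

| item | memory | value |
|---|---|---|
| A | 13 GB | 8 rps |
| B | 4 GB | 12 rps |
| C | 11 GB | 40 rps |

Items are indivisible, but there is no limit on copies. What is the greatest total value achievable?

92 rps

Best value-per-unit is C at 40/11; filling with it alone gives 2×40 = 80.
Optimal mix: 1×B + 2×C → memory 26, value 92.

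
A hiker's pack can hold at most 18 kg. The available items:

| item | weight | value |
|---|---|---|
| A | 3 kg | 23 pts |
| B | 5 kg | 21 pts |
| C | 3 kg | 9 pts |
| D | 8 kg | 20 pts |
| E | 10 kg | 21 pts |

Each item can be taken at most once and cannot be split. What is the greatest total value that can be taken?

65 pts

Check high-value combinations within 18 kg:
- A+B+E: weight 3+5+10=18, value 23+21+21=65
- A+B+D: weight 3+5+8=16, value 23+21+20=64
- A+B+C: weight 3+5+3=11, value 23+21+9=53
- A+C+E: weight 3+3+10=16, value 23+9+21=53
- A+C+D: weight 3+3+8=14, value 23+9+20=52
Best: 65 pts.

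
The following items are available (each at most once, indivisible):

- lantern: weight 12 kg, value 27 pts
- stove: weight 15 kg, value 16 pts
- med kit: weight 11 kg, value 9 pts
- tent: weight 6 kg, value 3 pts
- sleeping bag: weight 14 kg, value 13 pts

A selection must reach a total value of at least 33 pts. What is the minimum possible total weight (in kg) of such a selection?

23

Subsets with value ≥ 33, sorted by total weight:
- lantern+med kit: weight 23, value 36
- lantern+sleeping bag: weight 26, value 40
Minimum weight: 23 kg.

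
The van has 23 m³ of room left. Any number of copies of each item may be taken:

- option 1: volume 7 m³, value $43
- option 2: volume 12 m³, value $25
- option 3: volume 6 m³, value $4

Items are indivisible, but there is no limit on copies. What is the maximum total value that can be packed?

$129

Best value-per-unit is option 1 at 43/7, and filling with it alone uses volume 3×7=21. No mix of the others beats 3×43 = 129.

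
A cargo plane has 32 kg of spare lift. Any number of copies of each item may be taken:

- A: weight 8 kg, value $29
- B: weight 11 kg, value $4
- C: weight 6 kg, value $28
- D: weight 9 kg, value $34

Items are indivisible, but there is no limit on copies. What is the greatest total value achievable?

$141

Best value-per-unit is C at 28/6; filling with it alone gives 5×28 = 140.
Optimal mix: 1×A + 4×C → weight 32, value 141.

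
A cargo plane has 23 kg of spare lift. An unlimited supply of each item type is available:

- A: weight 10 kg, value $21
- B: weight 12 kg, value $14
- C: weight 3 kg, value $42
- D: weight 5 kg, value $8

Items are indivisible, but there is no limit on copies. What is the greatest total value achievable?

Best value-per-unit is C at 42/3, and filling with it alone uses weight 7×3=21. No mix of the others beats 7×42 = 294.

$294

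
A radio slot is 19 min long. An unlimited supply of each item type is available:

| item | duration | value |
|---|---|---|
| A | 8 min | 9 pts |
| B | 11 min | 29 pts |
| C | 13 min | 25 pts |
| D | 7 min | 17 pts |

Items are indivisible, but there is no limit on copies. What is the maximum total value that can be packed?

Best value-per-unit is B at 29/11; filling with it alone gives 1×29 = 29.
Optimal mix: 1×B + 1×D → duration 18, value 46.

46 pts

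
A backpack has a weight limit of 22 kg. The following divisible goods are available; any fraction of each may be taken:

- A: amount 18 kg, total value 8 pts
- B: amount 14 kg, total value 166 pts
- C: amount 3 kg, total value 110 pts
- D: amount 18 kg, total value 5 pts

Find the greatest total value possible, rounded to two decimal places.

Take in order of value per unit:
- C (110/3 per unit): all 3 → value 110, running total 110.00
- B (166/14 per unit): all 14 → value 166, running total 276.00
- A (8/18 per unit): 5 of 18 → value 5×8/18 = 2.2222, running total 278.22
Total 278.22.

278.22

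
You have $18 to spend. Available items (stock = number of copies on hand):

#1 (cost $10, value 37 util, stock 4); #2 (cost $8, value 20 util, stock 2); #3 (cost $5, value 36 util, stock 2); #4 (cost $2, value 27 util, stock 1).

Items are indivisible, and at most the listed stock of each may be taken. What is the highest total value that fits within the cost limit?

100 util

Top feasible selections:
- 1×#1 + 1×#3 + 1×#4: cost 17, value 100
- 2×#3 + 1×#4: cost 12, value 99
Best: 100 util.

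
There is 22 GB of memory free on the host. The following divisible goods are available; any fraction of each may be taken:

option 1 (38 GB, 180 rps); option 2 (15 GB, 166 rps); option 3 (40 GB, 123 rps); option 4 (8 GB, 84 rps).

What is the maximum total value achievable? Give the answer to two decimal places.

Take in order of value per unit:
- option 2 (166/15 per unit): all 15 → value 166, running total 166.00
- option 4 (84/8 per unit): 7 of 8 → value 7×84/8 = 73.5000, running total 239.50
Total 239.50.

239.50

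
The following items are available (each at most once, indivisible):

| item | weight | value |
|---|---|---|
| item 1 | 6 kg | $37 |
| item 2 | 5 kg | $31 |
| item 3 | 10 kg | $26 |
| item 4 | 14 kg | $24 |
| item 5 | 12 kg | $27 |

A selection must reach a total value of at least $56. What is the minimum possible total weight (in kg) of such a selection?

11

Subsets with value ≥ 56, sorted by total weight:
- item 1+item 2: weight 11, value 68
- item 2+item 3: weight 15, value 57
- item 1+item 3: weight 16, value 63
Minimum weight: 11 kg.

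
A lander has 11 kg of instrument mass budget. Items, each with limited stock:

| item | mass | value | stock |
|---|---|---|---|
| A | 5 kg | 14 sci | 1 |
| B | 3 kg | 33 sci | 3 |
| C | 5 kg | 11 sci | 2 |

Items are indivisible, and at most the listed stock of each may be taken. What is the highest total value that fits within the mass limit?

Top feasible selections:
- 3×B: mass 9, value 99
- 1×A + 2×B: mass 11, value 80
Best: 99 sci.

99 sci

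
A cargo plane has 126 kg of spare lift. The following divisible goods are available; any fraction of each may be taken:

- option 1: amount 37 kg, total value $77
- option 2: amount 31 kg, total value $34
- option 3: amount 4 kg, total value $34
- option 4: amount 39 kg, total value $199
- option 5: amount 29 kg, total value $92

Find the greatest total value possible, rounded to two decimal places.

420.65

Take in order of value per unit:
- option 3 (34/4 per unit): all 4 → value 34, running total 34.00
- option 4 (199/39 per unit): all 39 → value 199, running total 233.00
- option 5 (92/29 per unit): all 29 → value 92, running total 325.00
- option 1 (77/37 per unit): all 37 → value 77, running total 402.00
- option 2 (34/31 per unit): 17 of 31 → value 17×34/31 = 18.6452, running total 420.65
Total 420.65.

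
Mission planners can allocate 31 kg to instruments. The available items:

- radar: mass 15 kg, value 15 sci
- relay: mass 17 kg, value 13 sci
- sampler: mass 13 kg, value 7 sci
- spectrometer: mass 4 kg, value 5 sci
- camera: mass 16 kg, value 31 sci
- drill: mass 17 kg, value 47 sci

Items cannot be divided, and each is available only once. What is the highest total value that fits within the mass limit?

54 sci

Check high-value combinations within 31 kg:
- sampler+drill: mass 13+17=30, value 7+47=54
- spectrometer+drill: mass 4+17=21, value 5+47=52
- drill: mass 17, value 47
- radar+camera: mass 15+16=31, value 15+31=46
Best: 54 sci.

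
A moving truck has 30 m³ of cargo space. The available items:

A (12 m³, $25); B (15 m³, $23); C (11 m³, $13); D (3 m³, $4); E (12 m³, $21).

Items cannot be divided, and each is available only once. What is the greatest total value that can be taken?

$52

Check high-value combinations within 30 m³:
- A+B+D: volume 12+15+3=30, value 25+23+4=52
- A+D+E: volume 12+3+12=27, value 25+4+21=50
- A+B: volume 12+15=27, value 25+23=48
Best: $52.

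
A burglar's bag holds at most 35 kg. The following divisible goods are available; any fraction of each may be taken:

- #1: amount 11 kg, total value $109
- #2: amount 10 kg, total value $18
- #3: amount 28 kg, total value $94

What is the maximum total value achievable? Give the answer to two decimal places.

Take in order of value per unit:
- #1 (109/11 per unit): all 11 → value 109, running total 109.00
- #3 (94/28 per unit): 24 of 28 → value 24×94/28 = 80.5714, running total 189.57
Total 189.57.

189.57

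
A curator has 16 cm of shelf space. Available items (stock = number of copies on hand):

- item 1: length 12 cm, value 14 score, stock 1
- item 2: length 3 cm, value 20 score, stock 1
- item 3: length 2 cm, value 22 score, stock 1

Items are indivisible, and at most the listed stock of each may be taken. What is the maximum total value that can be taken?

42 score

Best selections within length 16 and stock limits:
- 1×item 2 + 1×item 3: length 5, value 42
- 1×item 1 + 1×item 3: length 14, value 36
- 1×item 1 + 1×item 2: length 15, value 34
- 1×item 3: length 2, value 22
Best: 42 score.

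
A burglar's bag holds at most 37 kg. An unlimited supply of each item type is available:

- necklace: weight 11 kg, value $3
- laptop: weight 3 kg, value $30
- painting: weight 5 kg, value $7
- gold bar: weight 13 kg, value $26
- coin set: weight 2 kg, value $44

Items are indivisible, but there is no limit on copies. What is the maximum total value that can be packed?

$792

Best value-per-unit is coin set at 44/2, and filling with it alone uses weight 18×2=36. No mix of the others beats 18×44 = 792.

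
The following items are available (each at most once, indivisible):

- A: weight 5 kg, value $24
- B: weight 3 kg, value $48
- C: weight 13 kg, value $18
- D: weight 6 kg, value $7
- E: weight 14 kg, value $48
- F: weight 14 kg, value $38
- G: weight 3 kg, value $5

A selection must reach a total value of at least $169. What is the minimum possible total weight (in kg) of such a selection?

45

Subsets with value ≥ 169, sorted by total weight:
- A+B+D+E+F+G: weight 45, value 170
- A+B+C+E+F: weight 49, value 176
Minimum weight: 45 kg.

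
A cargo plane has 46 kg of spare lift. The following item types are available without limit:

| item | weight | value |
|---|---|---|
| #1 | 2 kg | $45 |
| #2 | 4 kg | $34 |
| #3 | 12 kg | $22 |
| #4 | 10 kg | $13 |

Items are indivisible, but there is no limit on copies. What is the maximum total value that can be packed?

$1035

Best value-per-unit is #1 at 45/2, and filling with it alone uses weight 23×2=46. No mix of the others beats 23×45 = 1035.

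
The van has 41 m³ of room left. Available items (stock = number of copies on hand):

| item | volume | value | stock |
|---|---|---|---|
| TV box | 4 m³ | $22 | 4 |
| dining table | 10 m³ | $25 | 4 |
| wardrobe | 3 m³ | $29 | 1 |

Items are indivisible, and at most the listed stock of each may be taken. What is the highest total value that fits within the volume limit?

$167

Top feasible selections:
- 4×TV box + 2×dining table + 1×wardrobe: volume 39, value 167
- 2×TV box + 3×dining table + 1×wardrobe: volume 41, value 148
- 3×TV box + 2×dining table + 1×wardrobe: volume 35, value 145
Best: $167.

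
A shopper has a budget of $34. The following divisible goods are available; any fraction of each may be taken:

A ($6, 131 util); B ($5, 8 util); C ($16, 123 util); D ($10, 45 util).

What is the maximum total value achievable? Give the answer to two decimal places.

302.20

Take in order of value per unit:
- A (131/6 per unit): all 6 → value 131, running total 131.00
- C (123/16 per unit): all 16 → value 123, running total 254.00
- D (45/10 per unit): all 10 → value 45, running total 299.00
- B (8/5 per unit): 2 of 5 → value 2×8/5 = 3.2000, running total 302.20
Total 302.20.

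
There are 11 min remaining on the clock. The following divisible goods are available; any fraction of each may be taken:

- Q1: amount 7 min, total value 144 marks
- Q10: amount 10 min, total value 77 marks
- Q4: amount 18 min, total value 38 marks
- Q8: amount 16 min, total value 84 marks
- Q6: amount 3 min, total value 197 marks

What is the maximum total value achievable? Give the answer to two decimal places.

348.70

Take in order of value per unit:
- Q6 (197/3 per unit): all 3 → value 197, running total 197.00
- Q1 (144/7 per unit): all 7 → value 144, running total 341.00
- Q10 (77/10 per unit): 1 of 10 → value 1×77/10 = 7.7000, running total 348.70
Total 348.70.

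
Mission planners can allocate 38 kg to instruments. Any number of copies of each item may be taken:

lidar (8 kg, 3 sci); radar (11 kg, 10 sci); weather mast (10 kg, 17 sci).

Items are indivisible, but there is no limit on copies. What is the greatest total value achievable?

Best value-per-unit is weather mast at 17/10; filling with it alone gives 3×17 = 51.
Optimal mix: 1×lidar + 3×weather mast → mass 38, value 54.

54 sci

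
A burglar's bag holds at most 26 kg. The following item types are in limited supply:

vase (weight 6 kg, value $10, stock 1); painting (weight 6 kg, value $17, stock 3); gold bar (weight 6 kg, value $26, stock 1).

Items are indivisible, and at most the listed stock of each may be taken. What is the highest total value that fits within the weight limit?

$77

Best selections within weight 26 and stock limits:
- 3×painting + 1×gold bar: weight 24, value 77
- 1×vase + 2×painting + 1×gold bar: weight 24, value 70
Best: $77.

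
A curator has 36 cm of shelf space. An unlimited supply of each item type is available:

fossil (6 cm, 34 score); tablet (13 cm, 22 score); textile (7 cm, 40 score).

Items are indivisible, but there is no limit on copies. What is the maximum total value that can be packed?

204 score

Best value-per-unit is textile at 40/7; filling with it alone gives 5×40 = 200.
Optimal mix: 6×fossil → length 36, value 204.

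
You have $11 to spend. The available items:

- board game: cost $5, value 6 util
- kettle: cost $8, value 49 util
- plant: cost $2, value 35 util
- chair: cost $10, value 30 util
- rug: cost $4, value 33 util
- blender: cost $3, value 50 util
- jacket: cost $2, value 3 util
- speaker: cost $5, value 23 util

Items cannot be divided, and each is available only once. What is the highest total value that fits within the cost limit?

This is a 0/1 knapsack; check combinations near the capacity.
- plant+rug+blender+jacket: cost 2+4+3+2=11, value 35+33+50+3=121
- plant+rug+blender: cost 2+4+3=9, value 35+33+50=118
- plant+blender+speaker: cost 2+3+5=10, value 35+50+23=108
- kettle+blender: cost 8+3=11, value 49+50=99
Best: 121 util.

121 util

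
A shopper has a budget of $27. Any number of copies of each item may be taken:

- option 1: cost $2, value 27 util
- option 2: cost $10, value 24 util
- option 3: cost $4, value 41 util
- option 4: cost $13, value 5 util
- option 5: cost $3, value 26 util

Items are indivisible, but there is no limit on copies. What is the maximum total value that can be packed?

351 util

Best value-per-unit is option 1 at 27/2, and filling with it alone uses cost 13×2=26. No mix of the others beats 13×27 = 351.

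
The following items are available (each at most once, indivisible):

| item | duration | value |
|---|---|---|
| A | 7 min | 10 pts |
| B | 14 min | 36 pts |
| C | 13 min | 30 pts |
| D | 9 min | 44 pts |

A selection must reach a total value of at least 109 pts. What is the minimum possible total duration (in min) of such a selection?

36

Subsets with value ≥ 109, sorted by total duration:
- B+C+D: duration 36, value 110
- A+B+C+D: duration 43, value 120
Minimum duration: 36 min.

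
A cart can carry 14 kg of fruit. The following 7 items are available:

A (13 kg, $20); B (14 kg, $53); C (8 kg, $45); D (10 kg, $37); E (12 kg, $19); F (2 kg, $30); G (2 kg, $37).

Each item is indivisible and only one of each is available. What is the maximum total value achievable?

$112

This is a 0/1 knapsack; check combinations near the capacity.
- C+F+G: weight 8+2+2=12, value 45+30+37=112
- D+F+G: weight 10+2+2=14, value 37+30+37=104
- C+G: weight 8+2=10, value 45+37=82
Best: $112.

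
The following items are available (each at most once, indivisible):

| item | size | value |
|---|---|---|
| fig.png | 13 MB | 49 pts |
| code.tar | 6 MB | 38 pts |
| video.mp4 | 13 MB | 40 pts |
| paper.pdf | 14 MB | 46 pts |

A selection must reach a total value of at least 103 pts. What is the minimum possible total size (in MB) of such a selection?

Subsets with value ≥ 103, sorted by total size:
- fig.png+code.tar+video.mp4: size 32, value 127
- fig.png+code.tar+paper.pdf: size 33, value 133
Minimum size: 32 MB.

32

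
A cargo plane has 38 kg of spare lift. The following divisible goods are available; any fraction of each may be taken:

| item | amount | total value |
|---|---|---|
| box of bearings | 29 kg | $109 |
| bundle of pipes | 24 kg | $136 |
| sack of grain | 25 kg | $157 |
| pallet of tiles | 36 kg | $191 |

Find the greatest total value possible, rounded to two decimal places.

230.67

Take in order of value per unit:
- sack of grain (157/25 per unit): all 25 → value 157, running total 157.00
- bundle of pipes (136/24 per unit): 13 of 24 → value 13×136/24 = 73.6667, running total 230.67
Total 230.67.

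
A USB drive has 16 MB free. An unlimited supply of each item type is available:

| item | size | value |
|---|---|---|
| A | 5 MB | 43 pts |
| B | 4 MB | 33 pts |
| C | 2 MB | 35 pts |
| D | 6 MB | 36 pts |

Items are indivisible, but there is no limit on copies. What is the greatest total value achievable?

280 pts

Best value-per-unit is C at 35/2, and filling with it alone uses size 8×2=16. No mix of the others beats 8×35 = 280.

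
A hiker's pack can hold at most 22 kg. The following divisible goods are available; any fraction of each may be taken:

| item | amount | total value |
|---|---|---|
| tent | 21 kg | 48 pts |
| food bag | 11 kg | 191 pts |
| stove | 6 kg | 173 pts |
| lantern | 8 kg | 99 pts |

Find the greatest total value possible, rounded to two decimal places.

Take in order of value per unit:
- stove (173/6 per unit): all 6 → value 173, running total 173.00
- food bag (191/11 per unit): all 11 → value 191, running total 364.00
- lantern (99/8 per unit): 5 of 8 → value 5×99/8 = 61.8750, running total 425.88
Total 425.88.

425.88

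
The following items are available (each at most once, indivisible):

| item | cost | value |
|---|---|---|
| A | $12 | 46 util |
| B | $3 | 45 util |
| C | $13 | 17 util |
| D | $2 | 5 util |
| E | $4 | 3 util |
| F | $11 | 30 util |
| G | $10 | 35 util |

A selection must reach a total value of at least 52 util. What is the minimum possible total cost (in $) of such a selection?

9

Subsets with value ≥ 52, sorted by total cost:
- B+D+E: cost 9, value 53
- B+G: cost 13, value 80
- B+F: cost 14, value 75
Minimum cost: 9 $.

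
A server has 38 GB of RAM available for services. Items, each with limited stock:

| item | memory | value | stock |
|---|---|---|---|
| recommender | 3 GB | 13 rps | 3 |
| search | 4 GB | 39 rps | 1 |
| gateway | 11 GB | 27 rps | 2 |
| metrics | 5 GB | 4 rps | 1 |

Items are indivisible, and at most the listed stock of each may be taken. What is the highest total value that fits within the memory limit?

Best selections within memory 38 and stock limits:
- 3×recommender + 1×search + 2×gateway: memory 35, value 132
- 2×recommender + 1×search + 2×gateway + 1×metrics: memory 37, value 123
- 2×recommender + 1×search + 2×gateway: memory 32, value 119
Best: 132 rps.

132 rps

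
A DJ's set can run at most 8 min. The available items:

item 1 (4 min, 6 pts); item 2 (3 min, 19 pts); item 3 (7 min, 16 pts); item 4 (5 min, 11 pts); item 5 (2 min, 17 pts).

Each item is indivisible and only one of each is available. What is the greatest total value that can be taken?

36 pts

This is a 0/1 knapsack; check combinations near the capacity.
- item 2+item 5: duration 3+2=5, value 19+17=36
- item 2+item 4: duration 3+5=8, value 19+11=30
- item 4+item 5: duration 5+2=7, value 11+17=28
Best: 36 pts.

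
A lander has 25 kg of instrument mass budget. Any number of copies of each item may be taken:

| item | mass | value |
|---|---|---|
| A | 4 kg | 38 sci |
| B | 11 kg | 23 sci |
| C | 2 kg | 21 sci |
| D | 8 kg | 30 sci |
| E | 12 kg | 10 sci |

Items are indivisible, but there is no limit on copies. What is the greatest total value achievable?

Best value-per-unit is C at 21/2, and filling with it alone uses mass 12×2=24. No mix of the others beats 12×21 = 252.

252 sci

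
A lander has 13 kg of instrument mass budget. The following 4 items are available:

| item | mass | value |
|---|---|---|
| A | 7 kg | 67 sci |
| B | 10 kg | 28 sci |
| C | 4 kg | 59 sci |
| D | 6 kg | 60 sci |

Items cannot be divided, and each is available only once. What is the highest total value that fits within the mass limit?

Check high-value combinations within 13 kg:
- A+D: mass 7+6=13, value 67+60=127
- A+C: mass 7+4=11, value 67+59=126
- C+D: mass 4+6=10, value 59+60=119
- A: mass 7, value 67
Best: 127 sci.

127 sci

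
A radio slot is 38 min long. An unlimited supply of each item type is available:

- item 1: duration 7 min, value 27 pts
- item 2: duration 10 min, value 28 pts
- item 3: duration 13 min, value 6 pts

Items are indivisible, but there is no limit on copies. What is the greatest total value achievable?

Best value-per-unit is item 1 at 27/7; filling with it alone gives 5×27 = 135.
Optimal mix: 4×item 1 + 1×item 2 → duration 38, value 136.

136 pts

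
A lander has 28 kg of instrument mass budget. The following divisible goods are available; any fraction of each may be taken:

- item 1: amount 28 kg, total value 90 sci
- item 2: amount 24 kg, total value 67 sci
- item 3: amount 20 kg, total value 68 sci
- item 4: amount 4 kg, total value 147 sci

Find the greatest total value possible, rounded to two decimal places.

Take in order of value per unit:
- item 4 (147/4 per unit): all 4 → value 147, running total 147.00
- item 3 (68/20 per unit): all 20 → value 68, running total 215.00
- item 1 (90/28 per unit): 4 of 28 → value 4×90/28 = 12.8571, running total 227.86
Total 227.86.

227.86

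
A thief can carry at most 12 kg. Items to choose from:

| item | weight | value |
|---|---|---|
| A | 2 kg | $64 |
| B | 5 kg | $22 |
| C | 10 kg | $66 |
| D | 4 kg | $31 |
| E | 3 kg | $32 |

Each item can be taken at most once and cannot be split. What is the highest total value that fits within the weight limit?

$130

Check high-value combinations within 12 kg:
- A+C: weight 2+10=12, value 64+66=130
- A+D+E: weight 2+4+3=9, value 64+31+32=127
- A+B+E: weight 2+5+3=10, value 64+22+32=118
Best: $130.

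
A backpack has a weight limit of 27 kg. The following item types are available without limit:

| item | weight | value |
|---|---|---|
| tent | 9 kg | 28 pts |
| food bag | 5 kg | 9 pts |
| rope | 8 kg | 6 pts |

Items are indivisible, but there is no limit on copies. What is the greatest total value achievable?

84 pts

Best value-per-unit is tent at 28/9, and filling with it alone uses weight 3×9=27. No mix of the others beats 3×28 = 84.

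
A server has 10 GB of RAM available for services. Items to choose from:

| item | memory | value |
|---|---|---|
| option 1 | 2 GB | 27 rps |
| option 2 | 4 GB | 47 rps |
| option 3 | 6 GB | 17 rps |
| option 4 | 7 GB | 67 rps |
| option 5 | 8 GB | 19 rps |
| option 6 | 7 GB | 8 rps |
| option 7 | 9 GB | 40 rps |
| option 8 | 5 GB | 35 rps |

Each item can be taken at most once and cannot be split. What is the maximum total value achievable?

94 rps

Check high-value combinations within 10 GB:
- option 1+option 4: memory 2+7=9, value 27+67=94
- option 2+option 8: memory 4+5=9, value 47+35=82
- option 1+option 2: memory 2+4=6, value 27+47=74
- option 4: memory 7, value 67
- option 2+option 3: memory 4+6=10, value 47+17=64
Best: 94 rps.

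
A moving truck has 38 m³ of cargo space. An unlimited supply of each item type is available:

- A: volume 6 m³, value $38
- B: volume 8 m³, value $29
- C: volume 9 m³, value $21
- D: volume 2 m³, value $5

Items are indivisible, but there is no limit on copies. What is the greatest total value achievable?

Best value-per-unit is A at 38/6; filling with it alone gives 6×38 = 228.
Optimal mix: 6×A + 1×D → volume 38, value 233.

$233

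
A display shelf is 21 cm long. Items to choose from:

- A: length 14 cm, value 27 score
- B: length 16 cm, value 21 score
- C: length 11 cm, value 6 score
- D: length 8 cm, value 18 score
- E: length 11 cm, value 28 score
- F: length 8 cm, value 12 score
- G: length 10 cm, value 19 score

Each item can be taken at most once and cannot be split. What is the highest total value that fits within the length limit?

Check high-value combinations within 21 cm:
- E+G: length 11+10=21, value 28+19=47
- D+E: length 8+11=19, value 18+28=46
- E+F: length 11+8=19, value 28+12=40
- D+G: length 8+10=18, value 18+19=37
Best: 47 score.

47 score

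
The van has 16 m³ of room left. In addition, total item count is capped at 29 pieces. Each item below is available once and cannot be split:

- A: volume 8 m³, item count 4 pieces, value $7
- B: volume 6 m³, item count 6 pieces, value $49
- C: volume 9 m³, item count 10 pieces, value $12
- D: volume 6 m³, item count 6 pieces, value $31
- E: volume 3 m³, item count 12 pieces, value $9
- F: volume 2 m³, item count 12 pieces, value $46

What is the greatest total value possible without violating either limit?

Feasible sets respecting both limits:
- B+D+F: volume 14, item count 24, value 126
- A+B+F: volume 16, item count 22, value 102
- B+F: volume 8, item count 18, value 95
- B+D+E: volume 15, item count 24, value 89
Best: $126.

$126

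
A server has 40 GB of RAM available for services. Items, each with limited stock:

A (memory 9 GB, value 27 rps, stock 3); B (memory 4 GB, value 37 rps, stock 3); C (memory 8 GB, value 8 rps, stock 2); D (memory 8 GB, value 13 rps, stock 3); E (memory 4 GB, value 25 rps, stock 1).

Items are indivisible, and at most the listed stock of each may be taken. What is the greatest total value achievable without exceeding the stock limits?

192 rps

Top feasible selections:
- 3×A + 3×B: memory 39, value 192
- 2×A + 3×B + 1×E: memory 34, value 190
Best: 192 rps.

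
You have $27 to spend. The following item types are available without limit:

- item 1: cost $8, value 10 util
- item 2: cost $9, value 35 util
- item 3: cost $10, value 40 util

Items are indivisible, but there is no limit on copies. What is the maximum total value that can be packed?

105 util

Best value-per-unit is item 3 at 40/10; filling with it alone gives 2×40 = 80.
Optimal mix: 3×item 2 → cost 27, value 105.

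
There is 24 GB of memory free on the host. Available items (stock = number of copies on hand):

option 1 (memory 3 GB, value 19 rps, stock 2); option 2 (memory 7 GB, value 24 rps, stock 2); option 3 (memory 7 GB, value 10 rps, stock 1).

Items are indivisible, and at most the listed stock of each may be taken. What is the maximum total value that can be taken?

Top feasible selections:
- 2×option 1 + 2×option 2: memory 20, value 86
- 1×option 1 + 2×option 2 + 1×option 3: memory 24, value 77
- 2×option 1 + 1×option 2 + 1×option 3: memory 20, value 72
Best: 86 rps.

86 rps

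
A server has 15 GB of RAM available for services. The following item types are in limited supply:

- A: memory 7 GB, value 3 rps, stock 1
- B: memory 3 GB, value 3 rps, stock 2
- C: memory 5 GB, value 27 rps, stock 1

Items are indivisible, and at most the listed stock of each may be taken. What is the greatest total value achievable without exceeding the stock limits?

33 rps

Best selections within memory 15 and stock limits:
- 2×B + 1×C: memory 11, value 33
- 1×A + 1×B + 1×C: memory 15, value 33
- 1×B + 1×C: memory 8, value 30
Best: 33 rps.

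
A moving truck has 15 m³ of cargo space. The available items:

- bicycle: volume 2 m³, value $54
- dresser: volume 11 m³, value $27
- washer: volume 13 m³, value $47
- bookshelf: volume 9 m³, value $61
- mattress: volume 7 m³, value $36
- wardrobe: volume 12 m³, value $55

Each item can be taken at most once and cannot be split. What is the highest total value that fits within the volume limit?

Check high-value combinations within 15 m³:
- bicycle+bookshelf: volume 2+9=11, value 54+61=115
- bicycle+wardrobe: volume 2+12=14, value 54+55=109
- bicycle+washer: volume 2+13=15, value 54+47=101
- bicycle+mattress: volume 2+7=9, value 54+36=90
Best: $115.

$115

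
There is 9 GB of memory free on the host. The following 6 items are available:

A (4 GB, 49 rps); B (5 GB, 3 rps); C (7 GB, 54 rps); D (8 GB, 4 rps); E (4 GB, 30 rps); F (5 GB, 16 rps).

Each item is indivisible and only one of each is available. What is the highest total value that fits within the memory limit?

This is a 0/1 knapsack; check combinations near the capacity.
- A+E: memory 4+4=8, value 49+30=79
- A+F: memory 4+5=9, value 49+16=65
- C: memory 7, value 54
- A+B: memory 4+5=9, value 49+3=52
- A: memory 4, value 49
Best: 79 rps.

79 rps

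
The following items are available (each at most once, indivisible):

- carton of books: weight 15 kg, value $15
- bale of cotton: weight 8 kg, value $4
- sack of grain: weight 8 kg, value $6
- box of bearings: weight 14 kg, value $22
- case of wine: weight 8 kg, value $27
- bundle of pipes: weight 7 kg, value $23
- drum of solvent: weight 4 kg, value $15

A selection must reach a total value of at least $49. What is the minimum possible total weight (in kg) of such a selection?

15

Subsets with value ≥ 49, sorted by total weight:
- case of wine+bundle of pipes: weight 15, value 50
- case of wine+bundle of pipes+drum of solvent: weight 19, value 65
- box of bearings+case of wine: weight 22, value 49
- sack of grain+case of wine+bundle of pipes: weight 23, value 56
Minimum weight: 15 kg.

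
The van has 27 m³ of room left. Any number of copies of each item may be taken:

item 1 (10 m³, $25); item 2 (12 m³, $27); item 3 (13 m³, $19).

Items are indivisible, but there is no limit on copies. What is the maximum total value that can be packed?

$54

Best value-per-unit is item 1 at 25/10; filling with it alone gives 2×25 = 50.
Optimal mix: 2×item 2 → volume 24, value 54.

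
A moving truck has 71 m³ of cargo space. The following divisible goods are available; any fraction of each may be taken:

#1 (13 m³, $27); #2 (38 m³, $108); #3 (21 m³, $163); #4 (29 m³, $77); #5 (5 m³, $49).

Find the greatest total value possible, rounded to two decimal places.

338.59

Take in order of value per unit:
- #5 (49/5 per unit): all 5 → value 49, running total 49.00
- #3 (163/21 per unit): all 21 → value 163, running total 212.00
- #2 (108/38 per unit): all 38 → value 108, running total 320.00
- #4 (77/29 per unit): 7 of 29 → value 7×77/29 = 18.5862, running total 338.59
Total 338.59.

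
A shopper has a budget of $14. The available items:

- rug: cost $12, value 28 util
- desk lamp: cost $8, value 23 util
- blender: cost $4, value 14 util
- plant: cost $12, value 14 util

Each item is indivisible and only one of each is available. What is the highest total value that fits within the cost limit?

37 util

This is a 0/1 knapsack; check combinations near the capacity.
- desk lamp+blender: cost 8+4=12, value 23+14=37
- rug: cost 12, value 28
- desk lamp: cost 8, value 23
- blender: cost 4, value 14
Best: 37 util.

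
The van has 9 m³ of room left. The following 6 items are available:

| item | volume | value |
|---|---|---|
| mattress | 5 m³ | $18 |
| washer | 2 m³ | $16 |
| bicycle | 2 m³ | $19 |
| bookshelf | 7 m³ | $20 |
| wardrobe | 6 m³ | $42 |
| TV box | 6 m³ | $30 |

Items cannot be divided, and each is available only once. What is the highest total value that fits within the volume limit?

$61

Check high-value combinations within 9 m³:
- bicycle+wardrobe: volume 2+6=8, value 19+42=61
- washer+wardrobe: volume 2+6=8, value 16+42=58
- mattress+washer+bicycle: volume 5+2+2=9, value 18+16+19=53
- bicycle+TV box: volume 2+6=8, value 19+30=49
Best: $61.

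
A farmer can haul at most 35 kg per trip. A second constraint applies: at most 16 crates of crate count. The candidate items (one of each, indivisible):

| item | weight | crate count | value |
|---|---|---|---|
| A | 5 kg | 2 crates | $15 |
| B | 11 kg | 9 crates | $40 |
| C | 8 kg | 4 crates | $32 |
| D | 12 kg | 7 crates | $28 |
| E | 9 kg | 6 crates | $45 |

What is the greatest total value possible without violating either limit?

$92

Feasible sets respecting both limits:
- A+C+E: weight 22, crate count 12, value 92
- A+D+E: weight 26, crate count 15, value 88
- A+B+C: weight 24, crate count 15, value 87
Best: $92.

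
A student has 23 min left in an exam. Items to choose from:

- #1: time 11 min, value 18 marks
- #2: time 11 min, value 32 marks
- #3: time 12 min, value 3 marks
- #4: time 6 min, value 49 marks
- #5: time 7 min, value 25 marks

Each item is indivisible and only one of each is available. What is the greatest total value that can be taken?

Check high-value combinations within 23 min:
- #2+#4: time 11+6=17, value 32+49=81
- #4+#5: time 6+7=13, value 49+25=74
- #1+#4: time 11+6=17, value 18+49=67
- #2+#5: time 11+7=18, value 32+25=57
Best: 81 marks.

81 marks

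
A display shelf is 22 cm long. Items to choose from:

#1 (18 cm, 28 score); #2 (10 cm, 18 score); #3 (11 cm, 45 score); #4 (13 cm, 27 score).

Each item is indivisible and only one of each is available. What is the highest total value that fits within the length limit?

63 score

Check high-value combinations within 22 cm:
- #2+#3: length 10+11=21, value 18+45=63
- #3: length 11, value 45
- #1: length 18, value 28
- #4: length 13, value 27
- #2: length 10, value 18
Best: 63 score.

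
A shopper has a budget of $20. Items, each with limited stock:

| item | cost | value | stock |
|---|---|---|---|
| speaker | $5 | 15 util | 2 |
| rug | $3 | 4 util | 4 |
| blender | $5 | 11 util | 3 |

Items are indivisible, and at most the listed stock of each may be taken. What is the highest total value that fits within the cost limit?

Top feasible selections:
- 2×speaker + 2×blender: cost 20, value 52
- 1×speaker + 3×blender: cost 20, value 48
Best: 52 util.

52 util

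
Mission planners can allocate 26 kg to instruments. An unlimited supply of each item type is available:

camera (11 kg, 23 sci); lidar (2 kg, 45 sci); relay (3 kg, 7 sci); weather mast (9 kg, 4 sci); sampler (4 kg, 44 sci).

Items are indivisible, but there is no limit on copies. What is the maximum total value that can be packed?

585 sci

Best value-per-unit is lidar at 45/2, and filling with it alone uses mass 13×2=26. No mix of the others beats 13×45 = 585.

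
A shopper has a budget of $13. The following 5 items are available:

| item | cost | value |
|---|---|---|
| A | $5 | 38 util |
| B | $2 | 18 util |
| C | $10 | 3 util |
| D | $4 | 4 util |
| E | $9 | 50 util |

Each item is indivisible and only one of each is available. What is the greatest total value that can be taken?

Check high-value combinations within $13:
- B+E: cost 2+9=11, value 18+50=68
- A+B+D: cost 5+2+4=11, value 38+18+4=60
- A+B: cost 5+2=7, value 38+18=56
- D+E: cost 4+9=13, value 4+50=54
Best: 68 util.

68 util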